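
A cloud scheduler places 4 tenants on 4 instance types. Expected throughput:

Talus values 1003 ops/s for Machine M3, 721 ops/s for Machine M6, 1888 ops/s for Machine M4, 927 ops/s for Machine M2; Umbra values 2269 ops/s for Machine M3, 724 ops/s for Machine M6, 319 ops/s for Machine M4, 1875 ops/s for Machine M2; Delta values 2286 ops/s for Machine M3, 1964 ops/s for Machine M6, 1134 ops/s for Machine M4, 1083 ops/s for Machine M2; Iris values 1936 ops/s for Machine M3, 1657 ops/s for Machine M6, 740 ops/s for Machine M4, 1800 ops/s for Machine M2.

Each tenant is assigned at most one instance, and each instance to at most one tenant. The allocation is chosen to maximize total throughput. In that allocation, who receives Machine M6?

Delta receives Machine M6.

Optimal: Talus→Machine M4 (1888 ops/s), Umbra→Machine M3 (2269 ops/s), Delta→Machine M6 (1964 ops/s), Iris→Machine M2 (1800 ops/s) — total 1888+2269+1964+1800 = 7921 ops/s.
Column-greedy (each instance in turn goes to its best remaining tenant) gives 7706 ops/s, worse by 215.
Next-best assignment: Talus→Machine M4, Umbra→Machine M2, Delta→Machine M3, Iris→Machine M6 = 7706 ops/s.
Delta's own top instance is Machine M3 (2286 ops/s), but forcing Delta→Machine M3 and reassigning the rest optimally gives only 7706 ops/s — worse by 215.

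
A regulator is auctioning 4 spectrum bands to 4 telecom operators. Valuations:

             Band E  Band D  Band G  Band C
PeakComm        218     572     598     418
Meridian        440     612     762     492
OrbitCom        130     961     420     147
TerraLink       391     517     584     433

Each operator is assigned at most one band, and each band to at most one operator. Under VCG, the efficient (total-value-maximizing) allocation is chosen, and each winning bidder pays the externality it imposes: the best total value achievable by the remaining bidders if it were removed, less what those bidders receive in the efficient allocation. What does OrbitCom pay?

Efficient allocation: PeakComm→Band C ($418M), Meridian→Band G ($762M), OrbitCom→Band D ($961M), TerraLink→Band E ($391M); total welfare W = $2532M.
OrbitCom receives Band D at value $961M, so the others get W − 961 = $1571M.
Without OrbitCom: best allocation of the remaining 3 bidders over all 4 bands is PeakComm→Band D ($572M), Meridian→Band G ($762M), TerraLink→Band C ($433M), total $1767M.
VCG payment = (others' best without OrbitCom) − (others' welfare with OrbitCom) = 1767 − 1571 = $196M.

OrbitCom pays $196M.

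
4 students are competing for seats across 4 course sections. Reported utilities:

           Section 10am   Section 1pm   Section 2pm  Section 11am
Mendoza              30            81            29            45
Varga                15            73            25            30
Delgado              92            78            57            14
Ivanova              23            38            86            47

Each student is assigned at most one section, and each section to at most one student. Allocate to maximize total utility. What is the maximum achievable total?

Optimal: Mendoza→Section 11am (45 points), Varga→Section 1pm (73 points), Delgado→Section 10am (92 points), Ivanova→Section 2pm (86 points) — total 45+73+92+86 = 296 points.
Max-entry greedy (repeatedly take the single best remaining cell) gives 289 points, worse by 7.
No other one-to-one assignment exceeds 296 points.

Maximum total: 296 points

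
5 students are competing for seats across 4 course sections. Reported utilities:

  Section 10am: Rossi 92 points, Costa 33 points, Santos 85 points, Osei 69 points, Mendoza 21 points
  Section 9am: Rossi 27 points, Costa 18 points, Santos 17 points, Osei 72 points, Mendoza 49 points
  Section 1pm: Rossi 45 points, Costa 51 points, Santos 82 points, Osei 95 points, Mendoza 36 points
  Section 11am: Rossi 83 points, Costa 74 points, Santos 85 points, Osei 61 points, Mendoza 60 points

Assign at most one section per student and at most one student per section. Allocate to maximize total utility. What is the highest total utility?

Treat this as an assignment problem: match each student to one section.
Optimal: Rossi→Section 10am (92 points), Mendoza→Section 9am (49 points), Osei→Section 1pm (95 points), Santos→Section 11am (85 points) — total 92+49+95+85 = 321 points.
Column-greedy (each section in turn goes to its best remaining student) gives 320 points, worse by 1.
No other one-to-one assignment exceeds 321 points.

Max total: 321 points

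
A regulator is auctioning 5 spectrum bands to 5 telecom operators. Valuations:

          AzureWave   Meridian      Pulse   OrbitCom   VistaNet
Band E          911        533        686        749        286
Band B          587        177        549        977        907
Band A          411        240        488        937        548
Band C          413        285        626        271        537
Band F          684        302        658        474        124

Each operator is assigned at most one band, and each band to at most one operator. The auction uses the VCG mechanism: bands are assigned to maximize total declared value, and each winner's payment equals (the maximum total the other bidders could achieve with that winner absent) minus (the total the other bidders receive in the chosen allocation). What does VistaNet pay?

VistaNet pays $40M.

Efficient allocation: AzureWave→Band E ($911M), Meridian→Band C ($285M), Pulse→Band F ($658M), OrbitCom→Band A ($937M), VistaNet→Band B ($907M); total welfare W = $3698M.
VistaNet receives Band B at value $907M, so the others get W − 907 = $2791M.
Without VistaNet: best allocation of the remaining 4 bidders over all 5 bands is AzureWave→Band E ($911M), Meridian→Band C ($285M), Pulse→Band F ($658M), OrbitCom→Band B ($977M), total $2831M.
VCG payment = (others' best without VistaNet) − (others' welfare with VistaNet) = 2831 − 2791 = $40M.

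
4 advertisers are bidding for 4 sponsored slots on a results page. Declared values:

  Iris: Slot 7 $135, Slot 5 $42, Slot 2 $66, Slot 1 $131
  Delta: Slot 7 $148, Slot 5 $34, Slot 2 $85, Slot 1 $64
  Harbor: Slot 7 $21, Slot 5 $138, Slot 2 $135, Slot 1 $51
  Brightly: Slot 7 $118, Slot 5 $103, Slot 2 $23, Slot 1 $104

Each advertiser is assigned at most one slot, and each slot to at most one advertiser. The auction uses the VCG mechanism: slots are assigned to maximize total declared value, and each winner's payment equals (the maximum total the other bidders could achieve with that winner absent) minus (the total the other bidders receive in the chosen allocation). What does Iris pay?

Efficient allocation: Iris→Slot 1 ($131), Delta→Slot 7 ($148), Harbor→Slot 2 ($135), Brightly→Slot 5 ($103); total welfare W = $517.
Iris receives Slot 1 at value $131, so the others get W − 131 = $386.
Without Iris: best allocation of the remaining 3 bidders over all 4 slots is Delta→Slot 7 ($148), Harbor→Slot 5 ($138), Brightly→Slot 1 ($104), total $390.
VCG payment = (others' best without Iris) − (others' welfare with Iris) = 390 − 386 = $4.

Iris pays $4.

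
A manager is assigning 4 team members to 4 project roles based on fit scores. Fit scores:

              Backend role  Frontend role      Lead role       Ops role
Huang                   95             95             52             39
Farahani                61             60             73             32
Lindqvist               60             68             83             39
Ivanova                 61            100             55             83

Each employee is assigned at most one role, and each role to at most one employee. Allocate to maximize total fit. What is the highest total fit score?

Optimal: Huang→Frontend role (95 pts), Farahani→Backend role (61 pts), Lindqvist→Lead role (83 pts), Ivanova→Ops role (83 pts) — total 95+61+83+83 = 322 pts.
Row-greedy (each employee in turn takes its best remaining role) gives 319 pts, worse by 3.
Next-best assignment: Huang→Backend role, Farahani→Frontend role, Lindqvist→Lead role, Ivanova→Ops role = 321 pts.

Maximum total: 322 pts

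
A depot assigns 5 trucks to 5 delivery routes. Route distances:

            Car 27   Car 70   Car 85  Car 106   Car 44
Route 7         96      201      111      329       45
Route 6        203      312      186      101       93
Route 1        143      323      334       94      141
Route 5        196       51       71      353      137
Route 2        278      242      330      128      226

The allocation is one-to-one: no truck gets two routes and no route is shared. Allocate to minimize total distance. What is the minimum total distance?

Min total: 526 km

This is the linear assignment problem.
Optimal: Car 27→Route 1 (143 km), Car 70→Route 5 (51 km), Car 85→Route 7 (111 km), Car 106→Route 2 (128 km), Car 44→Route 6 (93 km) — total 143+51+111+128+93 = 526 km.
Min-entry greedy (repeatedly take the single cheapest remaining cell) gives 654 km, worse by 128.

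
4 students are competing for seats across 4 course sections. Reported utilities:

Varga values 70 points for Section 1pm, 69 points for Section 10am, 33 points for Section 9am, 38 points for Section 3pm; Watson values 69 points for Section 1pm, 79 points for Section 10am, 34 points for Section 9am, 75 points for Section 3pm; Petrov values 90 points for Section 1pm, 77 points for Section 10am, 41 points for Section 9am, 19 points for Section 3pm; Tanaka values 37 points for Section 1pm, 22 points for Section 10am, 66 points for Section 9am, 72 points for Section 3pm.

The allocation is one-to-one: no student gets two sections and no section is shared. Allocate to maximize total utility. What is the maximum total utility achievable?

Optimal: Varga→Section 10am (69 points), Watson→Section 3pm (75 points), Petrov→Section 1pm (90 points), Tanaka→Section 9am (66 points) — total 69+75+90+66 = 300 points.
Max-entry greedy (repeatedly take the single best remaining cell) gives 274 points, worse by 26.
Swapping Petrov↔Watson (Petrov→Section 3pm 19 points, Watson→Section 1pm 69 points) loses 77.
Checked against all permutations: 300 points is optimal.

Maximum total: 300 points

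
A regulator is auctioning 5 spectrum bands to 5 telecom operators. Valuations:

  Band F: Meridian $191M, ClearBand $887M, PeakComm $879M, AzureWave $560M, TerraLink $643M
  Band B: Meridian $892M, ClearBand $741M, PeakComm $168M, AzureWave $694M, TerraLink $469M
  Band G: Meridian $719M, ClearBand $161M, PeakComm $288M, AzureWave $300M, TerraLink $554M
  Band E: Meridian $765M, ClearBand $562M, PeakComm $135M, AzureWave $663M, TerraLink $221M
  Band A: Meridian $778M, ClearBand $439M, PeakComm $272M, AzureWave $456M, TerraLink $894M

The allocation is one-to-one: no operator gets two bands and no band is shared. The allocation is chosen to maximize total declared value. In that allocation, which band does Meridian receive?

Meridian receives Band G.

Treat this as an assignment problem: match each operator to one band.
Optimal: Meridian→Band G ($719M), ClearBand→Band B ($741M), PeakComm→Band F ($879M), AzureWave→Band E ($663M), TerraLink→Band A ($894M) — total 719+741+879+663+894 = $3896M.
Max-entry greedy (repeatedly take the single best remaining cell) gives $3624M, worse by 272.
Swapping TerraLink↔PeakComm (TerraLink→Band F $643M, PeakComm→Band A $272M) loses 858.
Meridian's own top band is Band B ($892M), but forcing Meridian→Band B and reassigning the rest optimally gives only $3624M — worse by 272.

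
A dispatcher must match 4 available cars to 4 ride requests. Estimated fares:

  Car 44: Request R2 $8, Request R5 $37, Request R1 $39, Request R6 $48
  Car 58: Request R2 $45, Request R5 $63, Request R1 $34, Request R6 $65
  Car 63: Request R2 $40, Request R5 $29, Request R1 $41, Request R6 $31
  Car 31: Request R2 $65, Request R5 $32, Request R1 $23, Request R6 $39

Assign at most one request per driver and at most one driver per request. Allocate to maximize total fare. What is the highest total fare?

Max total: $217

Optimal: Car 44→Request R6 ($48), Car 58→Request R5 ($63), Car 63→Request R1 ($41), Car 31→Request R2 ($65) — total 48+63+41+65 = $217.
Max-entry greedy (repeatedly take the single best remaining cell) gives $208, worse by 9.
Next-best assignment: Car 44→Request R5, Car 58→Request R6, Car 63→Request R1, Car 31→Request R2 = $208.
Swapping Car 63↔Car 44 (Car 63→Request R6 $31, Car 44→Request R1 $39) loses 19.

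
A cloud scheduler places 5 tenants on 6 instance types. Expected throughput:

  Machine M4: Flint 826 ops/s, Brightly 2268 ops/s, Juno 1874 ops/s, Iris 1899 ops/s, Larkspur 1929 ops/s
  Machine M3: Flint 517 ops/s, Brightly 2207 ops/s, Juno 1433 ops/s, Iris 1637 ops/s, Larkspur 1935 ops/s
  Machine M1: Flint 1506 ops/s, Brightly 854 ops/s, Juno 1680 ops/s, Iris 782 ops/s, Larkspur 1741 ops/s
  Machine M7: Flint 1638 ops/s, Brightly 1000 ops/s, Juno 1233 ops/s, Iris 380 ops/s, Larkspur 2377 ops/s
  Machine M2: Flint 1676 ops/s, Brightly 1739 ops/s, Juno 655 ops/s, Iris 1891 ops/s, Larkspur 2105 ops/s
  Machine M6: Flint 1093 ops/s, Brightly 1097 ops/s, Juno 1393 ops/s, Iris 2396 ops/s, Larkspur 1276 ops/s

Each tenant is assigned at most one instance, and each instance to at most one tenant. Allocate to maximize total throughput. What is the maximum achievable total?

Maximum total: 10530 ops/s

Optimal: Flint→Machine M2 (1676 ops/s), Brightly→Machine M3 (2207 ops/s), Juno→Machine M4 (1874 ops/s), Iris→Machine M6 (2396 ops/s), Larkspur→Machine M7 (2377 ops/s) — total 1676+2207+1874+2396+2377 = 10530 ops/s.
Column-greedy (each instance in turn goes to its best remaining tenant) gives 9412 ops/s, worse by 1118.
Every other assignment is strictly worse.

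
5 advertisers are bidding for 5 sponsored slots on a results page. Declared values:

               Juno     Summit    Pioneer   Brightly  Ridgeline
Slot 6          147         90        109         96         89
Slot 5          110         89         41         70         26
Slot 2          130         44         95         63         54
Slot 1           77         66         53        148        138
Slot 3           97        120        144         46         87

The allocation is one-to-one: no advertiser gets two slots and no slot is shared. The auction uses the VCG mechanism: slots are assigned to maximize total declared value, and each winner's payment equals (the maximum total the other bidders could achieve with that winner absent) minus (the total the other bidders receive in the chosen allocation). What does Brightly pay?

Efficient allocation: Juno→Slot 2 ($130), Summit→Slot 5 ($89), Pioneer→Slot 3 ($144), Brightly→Slot 1 ($148), Ridgeline→Slot 6 ($89); total welfare W = $600.
Brightly receives Slot 1 at value $148, so the others get W − 148 = $452.
Without Brightly: best allocation of the remaining 4 bidders over all 5 slots is Juno→Slot 6 ($147), Summit→Slot 5 ($89), Pioneer→Slot 3 ($144), Ridgeline→Slot 1 ($138), total $518.
VCG payment = (others' best without Brightly) − (others' welfare with Brightly) = 518 − 452 = $66.

Brightly pays $66.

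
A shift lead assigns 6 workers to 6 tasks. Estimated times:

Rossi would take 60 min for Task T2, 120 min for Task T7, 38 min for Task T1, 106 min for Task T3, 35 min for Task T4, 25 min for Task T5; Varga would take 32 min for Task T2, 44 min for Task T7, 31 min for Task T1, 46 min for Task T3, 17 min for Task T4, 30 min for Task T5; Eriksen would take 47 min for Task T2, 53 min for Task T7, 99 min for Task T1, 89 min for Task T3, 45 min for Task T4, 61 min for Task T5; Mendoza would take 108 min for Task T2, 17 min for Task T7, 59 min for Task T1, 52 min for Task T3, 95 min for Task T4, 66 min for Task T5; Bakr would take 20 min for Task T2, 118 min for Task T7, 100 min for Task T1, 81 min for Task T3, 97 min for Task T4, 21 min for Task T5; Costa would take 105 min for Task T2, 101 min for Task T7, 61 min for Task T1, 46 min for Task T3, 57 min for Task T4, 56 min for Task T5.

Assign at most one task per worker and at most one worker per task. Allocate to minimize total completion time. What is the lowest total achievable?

Optimal: Rossi→Task T5 (25 min), Varga→Task T1 (31 min), Eriksen→Task T4 (45 min), Mendoza→Task T7 (17 min), Bakr→Task T2 (20 min), Costa→Task T3 (46 min) — total 25+31+45+17+20+46 = 184 min.
Column-greedy (each task in turn goes to its cheapest remaining worker) gives 210 min, worse by 26.
Next-best assignment: Rossi→Task T1, Varga→Task T4, Eriksen→Task T2, Mendoza→Task T7, Bakr→Task T5, Costa→Task T3 = 186 min.

Min total: 184 min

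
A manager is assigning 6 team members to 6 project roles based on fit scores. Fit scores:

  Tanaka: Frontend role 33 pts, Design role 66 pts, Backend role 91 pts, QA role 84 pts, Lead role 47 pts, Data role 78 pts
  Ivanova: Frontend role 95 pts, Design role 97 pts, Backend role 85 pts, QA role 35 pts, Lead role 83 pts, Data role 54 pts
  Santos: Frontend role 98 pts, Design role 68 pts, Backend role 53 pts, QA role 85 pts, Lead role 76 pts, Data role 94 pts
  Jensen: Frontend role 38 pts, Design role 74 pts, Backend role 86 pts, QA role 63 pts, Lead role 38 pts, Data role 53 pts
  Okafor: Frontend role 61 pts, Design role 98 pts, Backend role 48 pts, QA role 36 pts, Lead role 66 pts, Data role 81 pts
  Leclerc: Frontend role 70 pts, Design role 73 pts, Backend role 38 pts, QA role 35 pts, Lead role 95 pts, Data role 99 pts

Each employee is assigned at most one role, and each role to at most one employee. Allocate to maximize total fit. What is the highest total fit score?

Optimal: Tanaka→QA role (84 pts), Ivanova→Frontend role (95 pts), Santos→Data role (94 pts), Jensen→Backend role (86 pts), Okafor→Design role (98 pts), Leclerc→Lead role (95 pts) — total 84+95+94+86+98+95 = 552 pts.
Row-greedy (each employee in turn takes its best remaining role) gives 525 pts, worse by 27.
Swapping Jensen↔Okafor (Jensen→Design role 74 pts, Okafor→Backend role 48 pts) loses 62.
Checked against all permutations: 552 pts is optimal.

Maximum total: 552 pts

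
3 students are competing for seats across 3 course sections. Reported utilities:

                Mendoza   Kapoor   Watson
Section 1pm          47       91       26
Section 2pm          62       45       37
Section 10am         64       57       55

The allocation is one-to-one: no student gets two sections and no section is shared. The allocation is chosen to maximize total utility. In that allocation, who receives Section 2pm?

This is a one-to-one assignment (maximum-weight bipartite matching).
Optimal: Mendoza→Section 2pm (62 points), Kapoor→Section 1pm (91 points), Watson→Section 10am (55 points) — total 62+91+55 = 208 points.
Max-entry greedy (repeatedly take the single best remaining cell) gives 192 points, worse by 16.
Mendoza's own top section is Section 10am (64 points), but forcing Mendoza→Section 10am and reassigning the rest optimally gives only 192 points — worse by 16.

Mendoza receives Section 2pm.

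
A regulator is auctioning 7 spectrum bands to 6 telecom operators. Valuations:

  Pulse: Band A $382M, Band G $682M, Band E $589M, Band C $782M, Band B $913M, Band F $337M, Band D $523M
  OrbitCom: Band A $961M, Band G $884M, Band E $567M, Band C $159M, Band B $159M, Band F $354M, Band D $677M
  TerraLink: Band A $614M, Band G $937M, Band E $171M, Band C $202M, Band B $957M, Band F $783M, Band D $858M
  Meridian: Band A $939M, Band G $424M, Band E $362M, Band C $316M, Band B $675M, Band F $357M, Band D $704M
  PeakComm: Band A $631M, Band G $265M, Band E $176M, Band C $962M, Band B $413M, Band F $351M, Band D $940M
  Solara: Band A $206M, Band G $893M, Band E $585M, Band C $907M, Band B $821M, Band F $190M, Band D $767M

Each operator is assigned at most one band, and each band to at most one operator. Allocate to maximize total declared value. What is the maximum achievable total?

Maximum total: $5366M

This is the linear assignment problem.
Optimal: Pulse→Band B ($913M), OrbitCom→Band G ($884M), TerraLink→Band F ($783M), Meridian→Band A ($939M), PeakComm→Band D ($940M), Solara→Band C ($907M) — total 913+884+783+939+940+907 = $5366M.
Max-entry greedy (repeatedly take the single best remaining cell) gives $5066M, worse by 300.
Next-best assignment: Pulse→Band B, OrbitCom→Band G, TerraLink→Band F, Meridian→Band A, PeakComm→Band C, Solara→Band D = $5248M.
Every other assignment is strictly worse.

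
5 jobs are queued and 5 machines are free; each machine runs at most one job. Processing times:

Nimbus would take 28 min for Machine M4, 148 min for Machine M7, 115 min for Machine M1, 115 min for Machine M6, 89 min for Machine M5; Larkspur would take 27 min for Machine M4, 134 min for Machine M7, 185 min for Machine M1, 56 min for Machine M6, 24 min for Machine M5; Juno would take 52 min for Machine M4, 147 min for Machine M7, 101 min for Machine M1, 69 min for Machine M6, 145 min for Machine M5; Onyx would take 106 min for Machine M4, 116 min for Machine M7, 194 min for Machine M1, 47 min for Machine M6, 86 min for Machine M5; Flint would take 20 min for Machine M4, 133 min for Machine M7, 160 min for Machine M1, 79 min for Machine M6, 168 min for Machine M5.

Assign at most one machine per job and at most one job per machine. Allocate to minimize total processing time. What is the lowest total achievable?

Optimal: Nimbus→Machine M4 (28 min), Larkspur→Machine M5 (24 min), Juno→Machine M1 (101 min), Onyx→Machine M6 (47 min), Flint→Machine M7 (133 min) — total 28+24+101+47+133 = 333 min.
Min-entry greedy (repeatedly take the single cheapest remaining cell) gives 340 min, worse by 7.
No other one-to-one assignment undercuts 333 min.

Min total: 333 min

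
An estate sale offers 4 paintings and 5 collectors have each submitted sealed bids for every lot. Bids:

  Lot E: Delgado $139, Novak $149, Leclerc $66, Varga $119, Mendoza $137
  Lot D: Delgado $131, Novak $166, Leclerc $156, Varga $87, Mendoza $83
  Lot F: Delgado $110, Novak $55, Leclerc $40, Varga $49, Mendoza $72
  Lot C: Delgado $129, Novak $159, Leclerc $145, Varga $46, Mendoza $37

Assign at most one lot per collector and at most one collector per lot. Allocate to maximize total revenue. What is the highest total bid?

Optimal: Mendoza→Lot E ($137), Leclerc→Lot D ($156), Delgado→Lot F ($110), Novak→Lot C ($159) — total 137+156+110+159 = $562.
Row-greedy (each collector in turn takes its best remaining lot) gives $499, worse by 63.
Swapping Delgado↔Mendoza (Delgado→Lot E $139, Mendoza→Lot F $72) loses 36.
Checked against all permutations: $562 is optimal.

Maximum total: $562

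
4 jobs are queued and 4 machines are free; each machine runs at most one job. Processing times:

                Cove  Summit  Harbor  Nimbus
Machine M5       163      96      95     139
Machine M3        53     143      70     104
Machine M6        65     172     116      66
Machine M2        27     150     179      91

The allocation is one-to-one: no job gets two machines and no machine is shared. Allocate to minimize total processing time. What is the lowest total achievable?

Treat this as an assignment problem: match each job to one machine.
Optimal: Cove→Machine M2 (27 min), Summit→Machine M5 (96 min), Harbor→Machine M3 (70 min), Nimbus→Machine M6 (66 min) — total 27+96+70+66 = 259 min.
Column-greedy (each machine in turn goes to its cheapest remaining job) gives 364 min, worse by 105.
Next-best assignment: Cove→Machine M6, Summit→Machine M5, Harbor→Machine M3, Nimbus→Machine M2 = 322 min.
No other one-to-one assignment undercuts 259 min.

Min total: 259 min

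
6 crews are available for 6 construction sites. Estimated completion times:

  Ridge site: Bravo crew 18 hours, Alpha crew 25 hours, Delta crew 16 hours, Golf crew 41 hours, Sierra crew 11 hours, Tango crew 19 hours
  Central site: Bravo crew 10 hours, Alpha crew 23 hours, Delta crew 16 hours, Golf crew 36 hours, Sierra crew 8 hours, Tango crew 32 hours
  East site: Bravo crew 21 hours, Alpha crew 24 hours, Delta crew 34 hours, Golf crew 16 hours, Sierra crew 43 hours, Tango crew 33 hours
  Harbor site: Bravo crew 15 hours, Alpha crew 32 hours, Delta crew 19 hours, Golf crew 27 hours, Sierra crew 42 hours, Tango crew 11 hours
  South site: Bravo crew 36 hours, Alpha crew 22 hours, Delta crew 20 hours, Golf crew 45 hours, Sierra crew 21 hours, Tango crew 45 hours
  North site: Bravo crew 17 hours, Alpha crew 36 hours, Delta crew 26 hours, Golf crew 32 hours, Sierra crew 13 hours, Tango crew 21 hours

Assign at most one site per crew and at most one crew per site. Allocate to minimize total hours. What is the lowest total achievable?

Optimal: Bravo crew→Central site (10 hours), Alpha crew→South site (22 hours), Delta crew→Ridge site (16 hours), Golf crew→East site (16 hours), Sierra crew→North site (13 hours), Tango crew→Harbor site (11 hours) — total 10+22+16+16+13+11 = 88 hours.
Min-entry greedy (repeatedly take the single cheapest remaining cell) gives 90 hours, worse by 2.
Next-best assignment: Bravo crew→North site, Alpha crew→South site, Delta crew→Ridge site, Golf crew→East site, Sierra crew→Central site, Tango crew→Harbor site = 90 hours.
Checked against all permutations: 88 hours is optimal.

Min total: 88 hours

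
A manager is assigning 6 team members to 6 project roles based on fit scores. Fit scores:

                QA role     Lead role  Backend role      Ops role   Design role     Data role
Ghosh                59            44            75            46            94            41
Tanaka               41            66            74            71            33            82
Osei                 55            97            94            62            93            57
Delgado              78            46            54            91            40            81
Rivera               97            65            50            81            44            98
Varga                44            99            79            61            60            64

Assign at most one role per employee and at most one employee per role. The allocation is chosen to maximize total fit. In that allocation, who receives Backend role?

Osei receives Backend role.

Optimal: Ghosh→Design role (94 pts), Tanaka→Data role (82 pts), Osei→Backend role (94 pts), Delgado→Ops role (91 pts), Rivera→QA role (97 pts), Varga→Lead role (99 pts) — total 94+82+94+91+97+99 = 557 pts.
Max-entry greedy (repeatedly take the single best remaining cell) gives 517 pts, worse by 40.
Next-best assignment: Ghosh→Design role, Tanaka→Data role, Osei→Lead role, Delgado→Ops role, Rivera→QA role, Varga→Backend role = 540 pts.
No other one-to-one assignment exceeds 557 pts.
Osei's own top role is Lead role (97 pts), but forcing Osei→Lead role and reassigning the rest optimally gives only 540 pts — worse by 17.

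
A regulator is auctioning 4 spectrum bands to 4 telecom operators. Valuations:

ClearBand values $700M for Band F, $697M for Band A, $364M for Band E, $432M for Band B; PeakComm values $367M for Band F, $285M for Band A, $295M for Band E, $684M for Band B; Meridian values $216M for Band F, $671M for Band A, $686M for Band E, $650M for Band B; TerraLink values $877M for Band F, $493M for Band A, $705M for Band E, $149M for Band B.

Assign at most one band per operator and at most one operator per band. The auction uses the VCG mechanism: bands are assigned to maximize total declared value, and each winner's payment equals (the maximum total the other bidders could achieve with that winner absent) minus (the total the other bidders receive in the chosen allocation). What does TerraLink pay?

Efficient allocation: ClearBand→Band A ($697M), PeakComm→Band B ($684M), Meridian→Band E ($686M), TerraLink→Band F ($877M); total welfare W = $2944M.
TerraLink receives Band F at value $877M, so the others get W − 877 = $2067M.
Without TerraLink: best allocation of the remaining 3 bidders over all 4 bands is ClearBand→Band F ($700M), PeakComm→Band B ($684M), Meridian→Band E ($686M), total $2070M.
VCG payment = (others' best without TerraLink) − (others' welfare with TerraLink) = 2070 − 2067 = $3M.

TerraLink pays $3M.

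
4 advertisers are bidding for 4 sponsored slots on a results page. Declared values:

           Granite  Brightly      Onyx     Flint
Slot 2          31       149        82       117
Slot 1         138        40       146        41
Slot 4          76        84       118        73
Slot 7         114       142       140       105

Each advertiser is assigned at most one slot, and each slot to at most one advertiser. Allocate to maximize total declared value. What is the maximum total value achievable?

This is the linear assignment problem.
Optimal: Granite→Slot 1 ($138), Brightly→Slot 7 ($142), Onyx→Slot 4 ($118), Flint→Slot 2 ($117) — total 138+142+118+117 = $515.
Row-greedy (each advertiser in turn takes its best remaining slot) gives $500, worse by 15.
Next-best assignment: Granite→Slot 1, Brightly→Slot 2, Onyx→Slot 4, Flint→Slot 7 = $510.
No other one-to-one assignment exceeds $515.

Maximum total: $515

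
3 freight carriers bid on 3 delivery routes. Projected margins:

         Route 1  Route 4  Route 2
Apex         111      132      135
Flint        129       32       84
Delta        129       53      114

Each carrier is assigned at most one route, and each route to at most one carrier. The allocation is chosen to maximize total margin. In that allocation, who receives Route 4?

Apex receives Route 4.

Optimal: Apex→Route 4 ($132k), Flint→Route 1 ($129k), Delta→Route 2 ($114k) — total 132+129+114 = $375k.
Max-entry greedy (repeatedly take the single best remaining cell) gives $317k, worse by 58.
Checked against all permutations: $375k is optimal.
Apex's own top route is Route 2 ($135k), but forcing Apex→Route 2 and reassigning the rest optimally gives only $317k — worse by 58.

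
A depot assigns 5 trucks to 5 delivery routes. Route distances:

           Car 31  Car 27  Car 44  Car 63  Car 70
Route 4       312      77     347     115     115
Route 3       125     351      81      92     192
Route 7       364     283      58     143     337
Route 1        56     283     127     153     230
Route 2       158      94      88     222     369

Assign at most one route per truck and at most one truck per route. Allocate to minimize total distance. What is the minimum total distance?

Optimal: Car 31→Route 1 (56 km), Car 27→Route 2 (94 km), Car 44→Route 7 (58 km), Car 63→Route 3 (92 km), Car 70→Route 4 (115 km) — total 56+94+58+92+115 = 415 km.
Column-greedy (each route in turn goes to its cheapest remaining truck) gives 726 km, worse by 311.
Swapping Car 44↔Car 31 (Car 44→Route 1 127 km, Car 31→Route 7 364 km) adds 377.
Every other assignment is strictly worse.

Min total: 415 km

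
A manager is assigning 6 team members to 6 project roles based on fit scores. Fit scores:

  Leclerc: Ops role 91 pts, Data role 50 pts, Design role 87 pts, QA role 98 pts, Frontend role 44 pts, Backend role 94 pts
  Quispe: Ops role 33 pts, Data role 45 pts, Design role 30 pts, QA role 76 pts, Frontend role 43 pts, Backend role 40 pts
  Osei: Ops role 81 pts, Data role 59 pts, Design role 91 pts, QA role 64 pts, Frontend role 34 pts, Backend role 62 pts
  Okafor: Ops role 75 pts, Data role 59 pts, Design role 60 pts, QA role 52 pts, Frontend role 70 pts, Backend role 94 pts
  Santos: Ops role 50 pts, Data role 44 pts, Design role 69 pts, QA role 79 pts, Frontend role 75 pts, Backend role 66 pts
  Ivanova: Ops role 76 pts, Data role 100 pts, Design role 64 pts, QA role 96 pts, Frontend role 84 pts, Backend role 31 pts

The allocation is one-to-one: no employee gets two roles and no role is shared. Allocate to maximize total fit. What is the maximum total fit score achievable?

Maximum total: 527 pts

Optimal: Leclerc→Ops role (91 pts), Quispe→QA role (76 pts), Osei→Design role (91 pts), Okafor→Backend role (94 pts), Santos→Frontend role (75 pts), Ivanova→Data role (100 pts) — total 91+76+91+94+75+100 = 527 pts.
Row-greedy (each employee in turn takes its best remaining role) gives 479 pts, worse by 48.
Next-best assignment: Leclerc→Design role, Quispe→QA role, Osei→Ops role, Okafor→Backend role, Santos→Frontend role, Ivanova→Data role = 513 pts.
Swapping Okafor↔Osei (Okafor→Design role 60 pts, Osei→Backend role 62 pts) loses 63.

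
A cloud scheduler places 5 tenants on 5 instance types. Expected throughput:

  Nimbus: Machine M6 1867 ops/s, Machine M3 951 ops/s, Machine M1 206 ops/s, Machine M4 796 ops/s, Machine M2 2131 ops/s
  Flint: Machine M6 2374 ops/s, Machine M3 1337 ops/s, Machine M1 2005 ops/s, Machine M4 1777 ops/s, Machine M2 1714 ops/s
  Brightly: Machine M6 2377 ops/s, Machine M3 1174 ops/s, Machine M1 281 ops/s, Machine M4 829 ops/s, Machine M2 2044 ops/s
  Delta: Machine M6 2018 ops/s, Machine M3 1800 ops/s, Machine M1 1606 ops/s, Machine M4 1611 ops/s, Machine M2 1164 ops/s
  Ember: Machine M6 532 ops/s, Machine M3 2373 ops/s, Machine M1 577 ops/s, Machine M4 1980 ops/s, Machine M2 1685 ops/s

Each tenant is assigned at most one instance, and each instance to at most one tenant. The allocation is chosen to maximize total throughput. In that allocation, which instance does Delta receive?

Delta receives Machine M4.

This is the linear assignment problem.
Optimal: Nimbus→Machine M2 (2131 ops/s), Flint→Machine M1 (2005 ops/s), Brightly→Machine M6 (2377 ops/s), Delta→Machine M4 (1611 ops/s), Ember→Machine M3 (2373 ops/s) — total 2131+2005+2377+1611+2373 = 10497 ops/s.
Row-greedy (each tenant in turn takes its best remaining instance) gives 7867 ops/s, worse by 2630.
Next-best assignment: Nimbus→Machine M2, Flint→Machine M1, Brightly→Machine M6, Delta→Machine M3, Ember→Machine M4 = 10293 ops/s.
Swapping Nimbus↔Flint (Nimbus→Machine M1 206 ops/s, Flint→Machine M2 1714 ops/s) loses 2216.
Delta's own top instance is Machine M6 (2018 ops/s), but forcing Delta→Machine M6 and reassigning the rest optimally gives only 9356 ops/s — worse by 1141.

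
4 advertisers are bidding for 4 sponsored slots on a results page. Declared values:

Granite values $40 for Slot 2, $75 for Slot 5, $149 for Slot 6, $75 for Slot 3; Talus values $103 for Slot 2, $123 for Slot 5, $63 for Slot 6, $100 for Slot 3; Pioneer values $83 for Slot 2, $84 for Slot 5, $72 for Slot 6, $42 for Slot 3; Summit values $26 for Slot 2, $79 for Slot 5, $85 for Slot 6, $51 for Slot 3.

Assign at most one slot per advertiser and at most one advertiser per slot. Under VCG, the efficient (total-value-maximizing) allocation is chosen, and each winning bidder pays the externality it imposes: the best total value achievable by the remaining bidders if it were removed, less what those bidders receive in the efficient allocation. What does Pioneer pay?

Efficient allocation: Granite→Slot 6 ($149), Talus→Slot 3 ($100), Pioneer→Slot 2 ($83), Summit→Slot 5 ($79); total welfare W = $411.
Pioneer receives Slot 2 at value $83, so the others get W − 83 = $328.
Without Pioneer: best allocation of the remaining 3 bidders over all 4 slots is Granite→Slot 6 ($149), Talus→Slot 2 ($103), Summit→Slot 5 ($79), total $331.
VCG payment = (others' best without Pioneer) − (others' welfare with Pioneer) = 331 − 328 = $3.

Pioneer pays $3.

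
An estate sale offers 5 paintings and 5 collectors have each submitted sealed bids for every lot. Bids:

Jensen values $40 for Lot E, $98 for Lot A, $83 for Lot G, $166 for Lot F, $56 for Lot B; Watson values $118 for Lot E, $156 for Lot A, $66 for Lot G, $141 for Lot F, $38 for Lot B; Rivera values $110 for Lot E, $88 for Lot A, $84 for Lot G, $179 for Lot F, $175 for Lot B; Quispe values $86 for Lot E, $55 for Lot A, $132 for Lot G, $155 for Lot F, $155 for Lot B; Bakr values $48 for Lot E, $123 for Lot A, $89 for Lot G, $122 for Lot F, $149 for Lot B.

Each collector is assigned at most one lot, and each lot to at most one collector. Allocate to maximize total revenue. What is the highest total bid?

Max total: $714

Optimal: Jensen→Lot F ($166), Watson→Lot E ($118), Rivera→Lot B ($175), Quispe→Lot G ($132), Bakr→Lot A ($123) — total 166+118+175+132+123 = $714.
Column-greedy (each lot in turn goes to its best remaining collector) gives $608, worse by 106.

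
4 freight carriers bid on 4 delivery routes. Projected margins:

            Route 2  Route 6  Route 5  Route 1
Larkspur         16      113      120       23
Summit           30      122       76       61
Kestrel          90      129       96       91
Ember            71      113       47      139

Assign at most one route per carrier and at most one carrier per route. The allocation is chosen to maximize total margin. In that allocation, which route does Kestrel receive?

Treat this as an assignment problem: match each carrier to one route.
Optimal: Larkspur→Route 5 ($120k), Summit→Route 6 ($122k), Kestrel→Route 2 ($90k), Ember→Route 1 ($139k) — total 120+122+90+139 = $471k.
Max-entry greedy (repeatedly take the single best remaining cell) gives $418k, worse by 53.
Next-best assignment: Larkspur→Route 6, Summit→Route 5, Kestrel→Route 2, Ember→Route 1 = $418k.
Kestrel's own top route is Route 6 ($129k), but forcing Kestrel→Route 6 and reassigning the rest optimally gives only $418k — worse by 53.

Kestrel receives Route 2.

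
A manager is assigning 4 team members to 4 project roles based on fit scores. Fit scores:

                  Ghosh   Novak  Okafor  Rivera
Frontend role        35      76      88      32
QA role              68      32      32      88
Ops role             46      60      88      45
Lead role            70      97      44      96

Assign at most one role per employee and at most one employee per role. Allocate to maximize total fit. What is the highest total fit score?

Max total: 328 pts

Optimal: Ghosh→QA role (68 pts), Novak→Frontend role (76 pts), Okafor→Ops role (88 pts), Rivera→Lead role (96 pts) — total 68+76+88+96 = 328 pts.
Max-entry greedy (repeatedly take the single best remaining cell) gives 319 pts, worse by 9.
Next-best assignment: Ghosh→Lead role, Novak→Frontend role, Okafor→Ops role, Rivera→QA role = 322 pts.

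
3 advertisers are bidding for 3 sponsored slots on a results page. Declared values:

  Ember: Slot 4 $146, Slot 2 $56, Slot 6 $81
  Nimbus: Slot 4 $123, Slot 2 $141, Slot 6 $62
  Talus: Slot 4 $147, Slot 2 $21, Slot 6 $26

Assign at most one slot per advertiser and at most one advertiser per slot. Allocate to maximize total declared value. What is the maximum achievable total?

This is a one-to-one assignment (maximum-weight bipartite matching).
Optimal: Ember→Slot 6 ($81), Nimbus→Slot 2 ($141), Talus→Slot 4 ($147) — total 81+141+147 = $369.
Row-greedy (each advertiser in turn takes its best remaining slot) gives $313, worse by 56.
No other one-to-one assignment exceeds $369.

Maximum total: $369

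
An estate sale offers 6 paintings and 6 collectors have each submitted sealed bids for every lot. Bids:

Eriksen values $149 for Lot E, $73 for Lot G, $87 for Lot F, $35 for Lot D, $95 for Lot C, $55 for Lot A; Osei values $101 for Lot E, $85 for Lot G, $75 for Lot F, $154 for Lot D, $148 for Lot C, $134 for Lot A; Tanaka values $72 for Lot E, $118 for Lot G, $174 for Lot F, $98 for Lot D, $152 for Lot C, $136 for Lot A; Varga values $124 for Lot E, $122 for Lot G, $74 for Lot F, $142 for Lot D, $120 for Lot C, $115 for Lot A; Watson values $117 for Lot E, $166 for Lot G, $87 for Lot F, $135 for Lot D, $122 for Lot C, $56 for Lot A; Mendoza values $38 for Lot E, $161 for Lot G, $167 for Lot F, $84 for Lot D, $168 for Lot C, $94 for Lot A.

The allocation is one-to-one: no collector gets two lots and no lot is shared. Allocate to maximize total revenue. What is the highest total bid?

Max total: $933

Optimal: Eriksen→Lot E ($149), Osei→Lot A ($134), Tanaka→Lot F ($174), Varga→Lot D ($142), Watson→Lot G ($166), Mendoza→Lot C ($168) — total 149+134+174+142+166+168 = $933.
Column-greedy (each lot in turn goes to its best remaining collector) gives $926, worse by 7.
Next-best assignment: Eriksen→Lot E, Osei→Lot D, Tanaka→Lot F, Varga→Lot A, Watson→Lot G, Mendoza→Lot C = $926.
Swapping Mendoza↔Eriksen (Mendoza→Lot E $38, Eriksen→Lot C $95) loses 184.
Every other assignment is strictly worse.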